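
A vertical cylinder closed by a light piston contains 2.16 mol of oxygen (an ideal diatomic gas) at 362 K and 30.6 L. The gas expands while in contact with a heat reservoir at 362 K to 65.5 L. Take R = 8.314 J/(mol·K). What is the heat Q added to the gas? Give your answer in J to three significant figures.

Q ≈ 4950 J

Isothermal ⇒ ΔU = 0, so Q = W = nRT ln(V₂/V₁).
Q = (2.16)(8.314)(362) ln(65.5/30.6) = 6501 × 0.7611 = 4947 J.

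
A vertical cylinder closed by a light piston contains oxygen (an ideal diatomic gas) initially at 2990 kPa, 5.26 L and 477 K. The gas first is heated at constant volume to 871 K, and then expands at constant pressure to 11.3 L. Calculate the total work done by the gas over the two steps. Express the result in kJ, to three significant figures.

W_total ≈ 33.0 kJ

Step 1 (isochoric): W = 0 (constant volume).
After step 1: P = 5460 kPa (V unchanged).
Step 2 (isobaric): W = PΔV = (5460 kPa)(11.3 − 5.26 L) = 32977 J.
W_total = 0 + 32977 = 32977 J.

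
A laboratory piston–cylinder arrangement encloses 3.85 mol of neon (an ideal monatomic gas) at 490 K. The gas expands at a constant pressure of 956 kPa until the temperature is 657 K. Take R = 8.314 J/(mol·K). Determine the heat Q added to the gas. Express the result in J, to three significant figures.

Q ≈ 13400 J

Isobaric: W = nRΔT = (3.85)(8.314)(167) = 5345 J.
ΔU = nCᵥΔT with Cᵥ = 3R/2: ΔU = (3.85)(12.47)(167) = 8018 J.
Q = ΔU + W = 8018 + 5345 = 13364 J.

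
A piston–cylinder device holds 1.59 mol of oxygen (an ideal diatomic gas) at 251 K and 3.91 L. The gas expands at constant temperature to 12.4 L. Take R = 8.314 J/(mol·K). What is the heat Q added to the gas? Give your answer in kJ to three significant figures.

Q ≈ 3.83 kJ

Isothermal ⇒ ΔU = 0, so Q = W = nRT ln(V₂/V₁).
Q = (1.59)(8.314)(251) ln(12.4/3.91) = 3318 × 1.154 = 3830 J.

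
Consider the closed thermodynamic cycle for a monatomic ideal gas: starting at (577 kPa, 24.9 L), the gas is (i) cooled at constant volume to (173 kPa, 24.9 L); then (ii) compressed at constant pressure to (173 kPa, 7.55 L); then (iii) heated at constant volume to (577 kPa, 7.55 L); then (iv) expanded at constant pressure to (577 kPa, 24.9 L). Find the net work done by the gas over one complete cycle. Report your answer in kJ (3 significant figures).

W_net ≈ 7.01 kJ

Constant-volume legs do no work.
W(ii) = (173)(7.55 − 24.9) = -3002 J; W(iv) = (577)(24.9 − 7.55) = 10011 J.
W_net = -3002 + 10011 = 7009 J (the clockwise enclosed area).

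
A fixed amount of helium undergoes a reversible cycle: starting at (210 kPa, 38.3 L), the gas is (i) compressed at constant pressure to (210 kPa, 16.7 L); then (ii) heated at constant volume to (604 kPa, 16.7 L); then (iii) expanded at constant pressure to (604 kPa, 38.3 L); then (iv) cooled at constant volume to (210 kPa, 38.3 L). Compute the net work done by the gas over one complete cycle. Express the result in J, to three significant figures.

W_net ≈ 8510 J

Constant-volume legs do no work.
W(i) = (210)(16.7 − 38.3) = -4536 J; W(iii) = (604)(38.3 − 16.7) = 13046 J.
W_net = -4536 + 13046 = 8510 J (the clockwise enclosed area).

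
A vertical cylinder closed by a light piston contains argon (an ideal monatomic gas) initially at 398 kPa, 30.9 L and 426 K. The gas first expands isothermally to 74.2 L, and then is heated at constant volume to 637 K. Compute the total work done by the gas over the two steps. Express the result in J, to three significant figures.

W_total ≈ 10800 J

Step 1 (isothermal): W = P₁V₁ ln(V₂/V₁) = (12298) ln(74.2/30.9) = 10773 J.
Step 2 (isochoric): W = 0 (constant volume).
W_total = 10773 + 0 = 10773 J.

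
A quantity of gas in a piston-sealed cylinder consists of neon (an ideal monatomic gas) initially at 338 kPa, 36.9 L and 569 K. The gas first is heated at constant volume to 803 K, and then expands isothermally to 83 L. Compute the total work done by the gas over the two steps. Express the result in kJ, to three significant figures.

Step 1 (isochoric): W = 0 (constant volume).
After step 1: P = 477 kPa (V unchanged).
Step 2 (isothermal): W = P₁V₁ ln(V₂/V₁) = (17601) ln(83/36.9) = 14268 J.
W_total = 0 + 14268 = 14268 J.

W_total ≈ 14.3 kJ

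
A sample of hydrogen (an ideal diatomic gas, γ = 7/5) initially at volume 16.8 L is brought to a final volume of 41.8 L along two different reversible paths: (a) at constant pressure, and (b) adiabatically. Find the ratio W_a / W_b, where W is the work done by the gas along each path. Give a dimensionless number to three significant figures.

W_a / W_b ≈ 1.95

Path (a) isobaric: W = P₁(V₂ − V₁) → W_a/(P₁V₁) = 1.488.
Path (b) adiabatic: W = P₁V₁(1 − (V₁/V₂)^(γ−1))/(γ−1) → W_b/(P₁V₁) = 0.7638.
W_a / W_b = 1.488 / 0.7638 = 1.948.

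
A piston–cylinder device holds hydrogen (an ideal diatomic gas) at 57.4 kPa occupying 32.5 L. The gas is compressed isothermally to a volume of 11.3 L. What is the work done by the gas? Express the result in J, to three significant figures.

Isothermal: W = nRT ln(V₂/V₁) = P₁V₁ ln(V₂/V₁).
P₁V₁ = (57.4 kPa)(32.5 L) = 1866 J.
W = 1866 × ln(11.3/32.5) = 1866 × -1.056
W_by_gas = -1971 J.

W ≈ -1970 J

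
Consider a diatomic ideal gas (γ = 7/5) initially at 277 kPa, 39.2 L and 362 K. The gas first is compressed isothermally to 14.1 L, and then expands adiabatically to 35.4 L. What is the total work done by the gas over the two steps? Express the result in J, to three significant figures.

W_total ≈ -2740 J

Step 1 (isothermal): W = P₁V₁ ln(V₂/V₁) = (10858) ln(14.1/39.2) = -11103 J.
After step 1: P = 770.1 kPa, V = 14.1 L, T = 362 K.
Step 2 (adiabatic): W = (P₁V₁ − P₂V₂)/(γ−1) = (10858 − 7514)/0.4 = 8362 J.
W_total = -11103 + 8362 = -2741 J.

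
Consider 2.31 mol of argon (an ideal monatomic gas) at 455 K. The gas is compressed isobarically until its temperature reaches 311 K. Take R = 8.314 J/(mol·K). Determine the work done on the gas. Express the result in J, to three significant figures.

W ≈ 2770 J

Isobaric: W = P ΔV = nR ΔT.
W = (2.31)(8.314)(311 − 455) = -2766 J.
Work on gas = −W_by = 2766 J.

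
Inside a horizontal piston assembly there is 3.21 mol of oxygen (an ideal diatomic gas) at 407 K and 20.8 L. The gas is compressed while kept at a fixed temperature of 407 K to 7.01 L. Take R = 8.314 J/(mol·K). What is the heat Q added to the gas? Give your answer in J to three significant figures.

Q ≈ -11800 J

Isothermal ⇒ ΔU = 0, so Q = W = nRT ln(V₂/V₁).
Q = (3.21)(8.314)(407) ln(7.01/20.8) = 10862 × -1.088 = -11814 J.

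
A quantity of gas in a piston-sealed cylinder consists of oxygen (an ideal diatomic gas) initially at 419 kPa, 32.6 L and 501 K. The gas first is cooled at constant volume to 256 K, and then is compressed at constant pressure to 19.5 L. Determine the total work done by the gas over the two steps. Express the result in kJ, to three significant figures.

W_total ≈ -2.80 kJ

Step 1 (isochoric): W = 0 (constant volume).
After step 1: P = 214.1 kPa (V unchanged).
Step 2 (isobaric): W = PΔV = (214.1 kPa)(19.5 − 32.6 L) = -2805 J.
W_total = 0 − 2805 = -2805 J.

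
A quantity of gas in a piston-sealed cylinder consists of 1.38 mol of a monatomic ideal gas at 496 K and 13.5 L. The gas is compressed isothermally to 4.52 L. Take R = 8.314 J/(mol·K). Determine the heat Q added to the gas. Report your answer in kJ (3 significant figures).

Isothermal ⇒ ΔU = 0, so Q = W = nRT ln(V₂/V₁).
Q = (1.38)(8.314)(496) ln(4.52/13.5) = 5691 × -1.094 = -6227 J.

Q ≈ -6.23 kJ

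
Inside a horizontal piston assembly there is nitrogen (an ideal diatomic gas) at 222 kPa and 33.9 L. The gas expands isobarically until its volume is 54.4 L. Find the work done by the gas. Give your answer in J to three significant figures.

W ≈ 4550 J

Isobaric: W = P ΔV.
W = (222 kPa)(54.4 − 33.9 L) = (222)(20.5) = 4551 J.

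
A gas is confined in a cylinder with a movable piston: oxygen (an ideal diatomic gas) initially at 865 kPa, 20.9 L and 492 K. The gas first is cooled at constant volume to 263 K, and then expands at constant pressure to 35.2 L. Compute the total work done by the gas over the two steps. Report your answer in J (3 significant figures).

Step 1 (isochoric): W = 0 (constant volume).
After step 1: P = 462.4 kPa (V unchanged).
Step 2 (isobaric): W = PΔV = (462.4 kPa)(35.2 − 20.9 L) = 6612 J.
W_total = 0 + 6612 = 6612 J.

W_total ≈ 6610 J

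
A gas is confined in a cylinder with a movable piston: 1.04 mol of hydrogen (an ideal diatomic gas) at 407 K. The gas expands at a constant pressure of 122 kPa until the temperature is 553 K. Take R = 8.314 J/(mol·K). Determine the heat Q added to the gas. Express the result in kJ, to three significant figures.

Q ≈ 4.42 kJ

Isobaric: W = nRΔT = (1.04)(8.314)(146) = 1262 J.
ΔU = nCᵥΔT with Cᵥ = 5R/2: ΔU = (1.04)(20.79)(146) = 3156 J.
Q = ΔU + W = 3156 + 1262 = 4418 J.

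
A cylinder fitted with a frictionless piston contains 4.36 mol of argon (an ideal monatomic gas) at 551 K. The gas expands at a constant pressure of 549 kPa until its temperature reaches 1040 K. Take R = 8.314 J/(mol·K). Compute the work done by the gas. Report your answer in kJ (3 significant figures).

W ≈ 17.7 kJ

Isobaric: W = P ΔV = nR ΔT.
W = (4.36)(8.314)(1040 − 551) = 17726 J.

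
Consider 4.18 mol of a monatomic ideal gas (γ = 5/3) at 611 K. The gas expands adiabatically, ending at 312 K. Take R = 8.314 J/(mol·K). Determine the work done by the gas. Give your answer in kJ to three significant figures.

W ≈ 15.6 kJ

Adiabatic ⇒ Q = 0, so W_by = −ΔU = nCᵥ(T₁ − T₂).
Cᵥ = 3R/2 = 12.47 J/(mol·K).
W = (4.18)(12.47)(611 − 312) = 15587 J.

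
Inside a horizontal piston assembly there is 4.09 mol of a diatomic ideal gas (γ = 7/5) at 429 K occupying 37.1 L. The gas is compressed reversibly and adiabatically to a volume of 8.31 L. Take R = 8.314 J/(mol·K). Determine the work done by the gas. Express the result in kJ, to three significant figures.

Adiabatic: TV^(γ−1) = const with γ = 7/5.
T₂ = T₁ (V₁/V₂)^(γ−1) = 429 × (37.1/8.31)^0.4 = 429 × 1.819 = 780.5 K.
W_by = nCᵥ(T₁ − T₂) = (4.09)(20.79)(429 − 780.5) = -29880 J.

W ≈ -29.9 kJ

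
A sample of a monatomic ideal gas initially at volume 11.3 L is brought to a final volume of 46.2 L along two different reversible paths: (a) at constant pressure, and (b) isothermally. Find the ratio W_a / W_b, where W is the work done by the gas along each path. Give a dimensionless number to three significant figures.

Path (a) isobaric: W = P₁(V₂ − V₁) → W_a/(P₁V₁) = 3.088.
Path (b) isothermal: W = P₁V₁ ln(V₂/V₁) → W_b/(P₁V₁) = 1.408.
W_a / W_b = 3.088 / 1.408 = 2.193.

W_a / W_b ≈ 2.19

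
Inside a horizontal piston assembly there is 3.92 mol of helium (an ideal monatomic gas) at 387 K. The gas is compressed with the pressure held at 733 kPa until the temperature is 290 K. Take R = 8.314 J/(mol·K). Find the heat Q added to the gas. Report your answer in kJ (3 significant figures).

Isobaric: W = nRΔT = (3.92)(8.314)(-97) = -3161 J.
ΔU = nCᵥΔT with Cᵥ = 3R/2: ΔU = (3.92)(12.47)(-97) = -4742 J.
Q = ΔU + W = -4742 − 3161 = -7903 J.

Q ≈ -7.90 kJ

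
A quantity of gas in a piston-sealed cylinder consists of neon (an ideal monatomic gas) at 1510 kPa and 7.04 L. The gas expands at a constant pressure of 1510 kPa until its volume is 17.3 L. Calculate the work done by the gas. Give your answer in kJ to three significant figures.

Isobaric: W = P ΔV.
W = (1510 kPa)(17.3 − 7.04 L) = (1510)(10.26) = 15493 J.

W ≈ 15.5 kJ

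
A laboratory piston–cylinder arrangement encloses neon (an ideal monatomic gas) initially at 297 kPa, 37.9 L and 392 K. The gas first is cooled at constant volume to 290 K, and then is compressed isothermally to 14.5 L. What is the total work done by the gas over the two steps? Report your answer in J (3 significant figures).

Step 1 (isochoric): W = 0 (constant volume).
After step 1: P = 219.7 kPa (V unchanged).
Step 2 (isothermal): W = P₁V₁ ln(V₂/V₁) = (8327) ln(14.5/37.9) = -8001 J.
W_total = 0 − 8001 = -8001 J.

W_total ≈ -8000 J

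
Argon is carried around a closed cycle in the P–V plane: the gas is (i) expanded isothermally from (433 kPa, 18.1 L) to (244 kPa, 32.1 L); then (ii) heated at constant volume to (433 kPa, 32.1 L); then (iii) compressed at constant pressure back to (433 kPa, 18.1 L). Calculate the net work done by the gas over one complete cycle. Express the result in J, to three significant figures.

Leg (i): W = PᵢVᵢ ln(V_f/Vᵢ) = (7837) ln(32.1/18.1) = 4490 J.
Leg (ii): W = 0.
Leg (iii): W = PΔV = (433)(18.1 − 32.1) = -6062 J.
W_net = 4490 − 6062 = -1572 J.

W_net ≈ -1570 J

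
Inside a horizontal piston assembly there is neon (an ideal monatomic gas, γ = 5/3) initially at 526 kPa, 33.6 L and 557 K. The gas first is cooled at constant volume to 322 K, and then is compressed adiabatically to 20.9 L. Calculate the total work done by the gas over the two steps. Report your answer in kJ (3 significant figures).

Step 1 (isochoric): W = 0 (constant volume).
After step 1: P = 304.1 kPa (V unchanged).
Step 2 (adiabatic): W = (P₁V₁ − P₂V₂)/(γ−1) = (10217 − 14021)/0.667 = -5706 J.
W_total = 0 − 5706 = -5706 J.

W_total ≈ -5.71 kJ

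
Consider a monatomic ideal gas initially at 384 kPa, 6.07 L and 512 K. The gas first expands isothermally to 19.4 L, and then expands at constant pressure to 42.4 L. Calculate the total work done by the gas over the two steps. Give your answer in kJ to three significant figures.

Step 1 (isothermal): W = P₁V₁ ln(V₂/V₁) = (2331) ln(19.4/6.07) = 2708 J.
After step 1: P = 120.1 kPa, V = 19.4 L, T = 512 K.
Step 2 (isobaric): W = PΔV = (120.1 kPa)(42.4 − 19.4 L) = 2763 J.
W_total = 2708 + 2763 = 5472 J.

W_total ≈ 5.47 kJ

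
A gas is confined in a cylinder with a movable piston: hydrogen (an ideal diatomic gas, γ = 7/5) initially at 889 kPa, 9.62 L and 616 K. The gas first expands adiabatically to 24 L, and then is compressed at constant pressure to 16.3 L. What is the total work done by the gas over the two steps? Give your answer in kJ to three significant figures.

W_total ≈ 4.64 kJ

Step 1 (adiabatic): W = (P₁V₁ − P₂V₂)/(γ−1) = (8552 − 5933)/0.4 = 6548 J.
After step 1: P = 247.2 kPa, V = 24 L, T = 427.3 K.
Step 2 (isobaric): W = PΔV = (247.2 kPa)(16.3 − 24 L) = -1903 J.
W_total = 6548 − 1903 = 4645 J.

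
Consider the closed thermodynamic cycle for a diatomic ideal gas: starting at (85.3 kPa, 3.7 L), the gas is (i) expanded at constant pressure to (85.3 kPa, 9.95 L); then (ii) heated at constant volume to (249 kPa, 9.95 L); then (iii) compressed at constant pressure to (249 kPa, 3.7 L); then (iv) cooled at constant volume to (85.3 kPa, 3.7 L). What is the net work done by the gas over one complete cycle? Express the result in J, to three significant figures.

Constant-volume legs do no work.
W(i) = (85.3)(9.95 − 3.7) = 533.1 J; W(iii) = (249)(3.7 − 9.95) = -1556 J.
W_net = 533.1 − 1556 = -1023 J (the counter-clockwise enclosed area).

W_net ≈ -1020 J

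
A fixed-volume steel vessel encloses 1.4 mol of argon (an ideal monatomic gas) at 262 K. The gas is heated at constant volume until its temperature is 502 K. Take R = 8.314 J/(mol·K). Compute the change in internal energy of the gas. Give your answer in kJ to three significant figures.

Constant volume ⇒ W = 0, so Q = ΔU = nCᵥΔT with Cᵥ = 3R/2 = 12.47 J/(mol·K).
ΔU = (1.4)(12.47)(502 − 262) = 4190 J.

ΔU ≈ 4.19 kJ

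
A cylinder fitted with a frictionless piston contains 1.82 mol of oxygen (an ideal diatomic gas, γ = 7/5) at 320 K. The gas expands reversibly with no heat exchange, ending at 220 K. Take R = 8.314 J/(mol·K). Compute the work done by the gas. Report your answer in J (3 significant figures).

Adiabatic ⇒ Q = 0, so W_by = −ΔU = nCᵥ(T₁ − T₂).
Cᵥ = 5R/2 = 20.79 J/(mol·K).
W = (1.82)(20.79)(320 − 220) = 3783 J.

W ≈ 3780 J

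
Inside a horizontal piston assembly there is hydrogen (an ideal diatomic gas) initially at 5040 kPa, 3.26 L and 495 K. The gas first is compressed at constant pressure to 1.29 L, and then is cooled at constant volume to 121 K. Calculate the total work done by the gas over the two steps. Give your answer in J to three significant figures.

W_total ≈ -9930 J

Step 1 (isobaric): W = PΔV = (5040 kPa)(1.29 − 3.26 L) = -9929 J.
Step 2 (isochoric): W = 0 (constant volume).
W_total = -9929 + 0 = -9929 J.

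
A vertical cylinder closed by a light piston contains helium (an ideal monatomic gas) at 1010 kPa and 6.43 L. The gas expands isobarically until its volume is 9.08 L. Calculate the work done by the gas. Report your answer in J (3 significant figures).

W ≈ 2680 J

Isobaric: W = P ΔV.
W = (1010 kPa)(9.08 − 6.43 L) = (1010)(2.65) = 2677 J.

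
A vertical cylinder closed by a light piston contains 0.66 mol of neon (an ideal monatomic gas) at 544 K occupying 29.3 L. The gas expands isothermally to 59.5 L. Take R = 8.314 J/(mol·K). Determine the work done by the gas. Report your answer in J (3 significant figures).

Isothermal: W = nRT ln(V₂/V₁).
W = (0.66)(8.314)(544) × ln(59.5/29.3)
  = 2985 × 0.7084
W_by_gas = 2115 J.

W ≈ 2110 J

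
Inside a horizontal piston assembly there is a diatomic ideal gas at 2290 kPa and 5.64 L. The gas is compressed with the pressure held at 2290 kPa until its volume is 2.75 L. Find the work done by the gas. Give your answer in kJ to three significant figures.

W ≈ -6.62 kJ

Isobaric: W = P ΔV.
W = (2290 kPa)(2.75 − 5.64 L) = (2290)(-2.89) = -6618 J.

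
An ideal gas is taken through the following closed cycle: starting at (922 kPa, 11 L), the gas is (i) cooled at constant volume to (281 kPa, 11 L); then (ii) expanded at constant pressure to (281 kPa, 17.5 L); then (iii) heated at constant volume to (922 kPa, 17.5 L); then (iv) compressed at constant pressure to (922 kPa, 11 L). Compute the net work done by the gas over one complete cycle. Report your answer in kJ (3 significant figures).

W_net ≈ -4.17 kJ

Constant-volume legs do no work.
W(ii) = (281)(17.5 − 11) = 1826 J; W(iv) = (922)(11 − 17.5) = -5993 J.
W_net = 1826 − 5993 = -4166 J (the counter-clockwise enclosed area).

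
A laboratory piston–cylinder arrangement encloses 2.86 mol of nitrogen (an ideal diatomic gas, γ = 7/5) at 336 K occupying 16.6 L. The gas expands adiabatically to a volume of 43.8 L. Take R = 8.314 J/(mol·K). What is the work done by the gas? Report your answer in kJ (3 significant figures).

W ≈ 6.42 kJ

Adiabatic: TV^(γ−1) = const with γ = 7/5.
T₂ = T₁ (V₁/V₂)^(γ−1) = 336 × (16.6/43.8)^0.4 = 336 × 0.6783 = 227.9 K.
W_by = nCᵥ(T₁ − T₂) = (2.86)(20.79)(336 − 227.9) = 6425 J.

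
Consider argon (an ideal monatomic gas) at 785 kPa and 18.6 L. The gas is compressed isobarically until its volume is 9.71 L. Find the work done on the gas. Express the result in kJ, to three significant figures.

W ≈ 6.98 kJ

Isobaric: W = P ΔV.
W = (785 kPa)(9.71 − 18.6 L) = (785)(-8.89) = -6979 J.
Work on gas = −W_by = 6979 J.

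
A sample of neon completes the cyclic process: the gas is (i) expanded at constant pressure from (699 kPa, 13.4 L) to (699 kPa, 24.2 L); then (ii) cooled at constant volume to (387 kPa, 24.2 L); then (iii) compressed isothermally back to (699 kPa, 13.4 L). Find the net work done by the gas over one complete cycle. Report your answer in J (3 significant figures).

W_net ≈ 2010 J

Leg (i): W = PΔV = (699)(24.2 − 13.4) = 7549 J.
Leg (ii): W = 0.
Leg (iii): W = PᵢVᵢ ln(V_f/Vᵢ) = (9365) ln(13.4/24.2) = -5536 J.
W_net = 7549 − 5536 = 2013 J.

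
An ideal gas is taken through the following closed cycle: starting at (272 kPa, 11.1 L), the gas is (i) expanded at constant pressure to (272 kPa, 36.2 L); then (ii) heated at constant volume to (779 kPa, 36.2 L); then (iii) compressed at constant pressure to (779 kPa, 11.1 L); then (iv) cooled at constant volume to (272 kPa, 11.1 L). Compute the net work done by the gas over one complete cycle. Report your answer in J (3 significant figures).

Constant-volume legs do no work.
W(i) = (272)(36.2 − 11.1) = 6827 J; W(iii) = (779)(11.1 − 36.2) = -19553 J.
W_net = 6827 − 19553 = -12726 J (the counter-clockwise enclosed area).

W_net ≈ -12700 J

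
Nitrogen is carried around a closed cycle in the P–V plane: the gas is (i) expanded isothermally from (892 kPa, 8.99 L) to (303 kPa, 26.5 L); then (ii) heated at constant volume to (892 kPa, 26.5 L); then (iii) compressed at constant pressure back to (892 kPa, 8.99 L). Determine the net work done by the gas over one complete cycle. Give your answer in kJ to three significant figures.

W_net ≈ -6.95 kJ

Leg (i): W = PᵢVᵢ ln(V_f/Vᵢ) = (8019) ln(26.5/8.99) = 8669 J.
Leg (ii): W = 0.
Leg (iii): W = PΔV = (892)(8.99 − 26.5) = -15619 J.
W_net = 8669 − 15619 = -6950 J.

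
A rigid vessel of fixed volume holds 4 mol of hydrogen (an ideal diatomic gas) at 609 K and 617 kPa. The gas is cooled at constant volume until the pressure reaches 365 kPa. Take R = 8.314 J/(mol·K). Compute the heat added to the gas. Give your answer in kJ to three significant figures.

Q ≈ -20.7 kJ

Constant volume ⇒ W = 0, so Q = ΔU = nCᵥΔT with Cᵥ = 5R/2 = 20.79 J/(mol·K).
At constant V, T₂/T₁ = P₂/P₁ ⇒ ΔT = T₁(P₂/P₁ − 1) = 609·(365/617 − 1) = -248.7 K.
ΔU = (4)(20.79)(-248.7) = -20680 J.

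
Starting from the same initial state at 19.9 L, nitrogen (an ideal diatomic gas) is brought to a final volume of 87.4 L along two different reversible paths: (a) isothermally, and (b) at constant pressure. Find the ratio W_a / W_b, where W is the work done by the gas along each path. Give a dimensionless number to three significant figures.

W_a / W_b ≈ 0.436

Path (a) isothermal: W = P₁V₁ ln(V₂/V₁) → W_a/(P₁V₁) = 1.48.
Path (b) isobaric: W = P₁(V₂ − V₁) → W_b/(P₁V₁) = 3.392.
W_a / W_b = 1.48 / 3.392 = 0.4363.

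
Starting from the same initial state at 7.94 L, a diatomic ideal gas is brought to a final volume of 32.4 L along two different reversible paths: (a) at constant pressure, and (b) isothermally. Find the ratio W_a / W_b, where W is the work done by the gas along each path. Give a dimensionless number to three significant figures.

W_a / W_b ≈ 2.19

Path (a) isobaric: W = P₁(V₂ − V₁) → W_a/(P₁V₁) = 3.081.
Path (b) isothermal: W = P₁V₁ ln(V₂/V₁) → W_b/(P₁V₁) = 1.406.
W_a / W_b = 3.081 / 1.406 = 2.191.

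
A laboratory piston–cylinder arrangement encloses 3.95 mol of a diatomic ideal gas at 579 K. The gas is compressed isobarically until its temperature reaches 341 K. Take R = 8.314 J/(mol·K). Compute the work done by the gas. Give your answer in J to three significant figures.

Isobaric: W = P ΔV = nR ΔT.
W = (3.95)(8.314)(341 − 579) = -7816 J.

W ≈ -7820 J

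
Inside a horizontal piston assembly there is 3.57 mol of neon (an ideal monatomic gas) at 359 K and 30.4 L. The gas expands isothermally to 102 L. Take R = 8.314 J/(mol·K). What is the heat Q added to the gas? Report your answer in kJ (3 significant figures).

Q ≈ 12.9 kJ

Isothermal ⇒ ΔU = 0, so Q = W = nRT ln(V₂/V₁).
Q = (3.57)(8.314)(359) ln(102/30.4) = 10655 × 1.211 = 12899 J.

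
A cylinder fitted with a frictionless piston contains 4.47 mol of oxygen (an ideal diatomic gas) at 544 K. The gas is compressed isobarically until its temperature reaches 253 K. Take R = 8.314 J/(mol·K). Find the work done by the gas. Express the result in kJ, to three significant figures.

W ≈ -10.8 kJ

Isobaric: W = P ΔV = nR ΔT.
W = (4.47)(8.314)(253 − 544) = -10815 J.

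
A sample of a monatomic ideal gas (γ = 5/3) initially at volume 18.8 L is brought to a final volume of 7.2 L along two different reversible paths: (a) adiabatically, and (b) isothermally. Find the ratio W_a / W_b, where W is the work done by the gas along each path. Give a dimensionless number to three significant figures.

Path (a) adiabatic: W = P₁V₁(1 − (V₁/V₂)^(γ−1))/(γ−1) → W_a/(P₁V₁) = -1.344.
Path (b) isothermal: W = P₁V₁ ln(V₂/V₁) → W_b/(P₁V₁) = -0.9598.
W_a / W_b = -1.344 / -0.9598 = 1.401.

W_a / W_b ≈ 1.40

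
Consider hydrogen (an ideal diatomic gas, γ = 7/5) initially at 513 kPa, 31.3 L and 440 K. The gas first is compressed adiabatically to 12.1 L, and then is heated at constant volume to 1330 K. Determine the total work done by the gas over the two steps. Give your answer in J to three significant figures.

W_total ≈ -18600 J

Step 1 (adiabatic): W = (P₁V₁ − P₂V₂)/(γ−1) = (16057 − 23484)/0.4 = -18567 J.
Step 2 (isochoric): W = 0 (constant volume).
W_total = -18567 + 0 = -18567 J.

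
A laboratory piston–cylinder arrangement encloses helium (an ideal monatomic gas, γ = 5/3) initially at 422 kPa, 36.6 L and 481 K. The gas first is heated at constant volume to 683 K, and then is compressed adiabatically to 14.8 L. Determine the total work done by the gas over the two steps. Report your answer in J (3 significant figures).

Step 1 (isochoric): W = 0 (constant volume).
After step 1: P = 599.2 kPa (V unchanged).
Step 2 (adiabatic): W = (P₁V₁ − P₂V₂)/(γ−1) = (21932 − 40107)/0.667 = -27263 J.
W_total = 0 − 27263 = -27263 J.

W_total ≈ -27300 J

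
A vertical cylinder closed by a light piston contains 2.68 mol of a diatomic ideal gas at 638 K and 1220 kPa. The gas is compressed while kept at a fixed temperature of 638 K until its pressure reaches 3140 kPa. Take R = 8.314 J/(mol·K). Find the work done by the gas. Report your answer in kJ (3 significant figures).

Isothermal process: W = nRT ln(V₂/V₁) = nRT ln(P₁/P₂).
W = (2.68)(8.314)(638) × ln(1220/3140)
  = 14216 × ln(0.3885) = 14216 × -0.9454
W_by_gas = -13439 J.

W ≈ -13.4 kJ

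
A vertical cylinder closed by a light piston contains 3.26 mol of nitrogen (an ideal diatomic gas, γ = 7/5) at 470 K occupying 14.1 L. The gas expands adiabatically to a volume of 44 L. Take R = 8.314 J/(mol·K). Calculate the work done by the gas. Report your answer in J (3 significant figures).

Adiabatic: TV^(γ−1) = const with γ = 7/5.
T₂ = T₁ (V₁/V₂)^(γ−1) = 470 × (14.1/44)^0.4 = 470 × 0.6343 = 298.1 K.
W_by = nCᵥ(T₁ − T₂) = (3.26)(20.79)(470 − 298.1) = 11646 J.

W ≈ 11600 J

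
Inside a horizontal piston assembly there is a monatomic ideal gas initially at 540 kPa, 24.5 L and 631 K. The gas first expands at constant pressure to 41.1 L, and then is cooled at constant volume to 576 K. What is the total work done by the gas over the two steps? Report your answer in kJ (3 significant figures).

Step 1 (isobaric): W = PΔV = (540 kPa)(41.1 − 24.5 L) = 8964 J.
Step 2 (isochoric): W = 0 (constant volume).
W_total = 8964 + 0 = 8964 J.

W_total ≈ 8.96 kJ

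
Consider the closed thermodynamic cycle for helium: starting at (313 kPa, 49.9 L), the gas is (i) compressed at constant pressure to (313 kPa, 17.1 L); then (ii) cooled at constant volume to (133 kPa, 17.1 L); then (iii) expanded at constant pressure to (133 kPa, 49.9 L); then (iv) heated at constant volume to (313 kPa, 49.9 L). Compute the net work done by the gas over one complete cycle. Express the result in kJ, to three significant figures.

Constant-volume legs do no work.
W(i) = (313)(17.1 − 49.9) = -10266 J; W(iii) = (133)(49.9 − 17.1) = 4362 J.
W_net = -10266 + 4362 = -5904 J (the counter-clockwise enclosed area).

W_net ≈ -5.90 kJ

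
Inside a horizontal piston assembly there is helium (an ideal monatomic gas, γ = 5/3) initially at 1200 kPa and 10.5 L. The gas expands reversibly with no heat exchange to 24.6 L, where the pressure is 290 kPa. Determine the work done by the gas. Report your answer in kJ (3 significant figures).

W ≈ 8.20 kJ

Adiabatic: W = (P₁V₁ − P₂V₂)/(γ − 1) with γ = 5/3.
P₁V₁ = 12600 J, P₂V₂ = 7134 J.
W = (12600 − 7134) / 0.6667 = 8199 J.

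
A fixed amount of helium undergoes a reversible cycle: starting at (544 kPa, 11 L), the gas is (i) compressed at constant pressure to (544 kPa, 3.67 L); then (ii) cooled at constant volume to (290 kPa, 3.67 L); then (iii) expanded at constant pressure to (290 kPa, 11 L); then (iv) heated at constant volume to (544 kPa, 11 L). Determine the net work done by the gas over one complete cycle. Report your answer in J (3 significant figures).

Constant-volume legs do no work.
W(i) = (544)(3.67 − 11) = -3988 J; W(iii) = (290)(11 − 3.67) = 2126 J.
W_net = -3988 + 2126 = -1862 J (the counter-clockwise enclosed area).

W_net ≈ -1860 J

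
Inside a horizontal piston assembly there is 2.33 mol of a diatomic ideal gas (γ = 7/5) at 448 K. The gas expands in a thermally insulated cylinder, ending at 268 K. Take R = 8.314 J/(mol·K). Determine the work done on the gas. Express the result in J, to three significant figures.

Adiabatic ⇒ Q = 0, so W_by = −ΔU = nCᵥ(T₁ − T₂).
Cᵥ = 5R/2 = 20.79 J/(mol·K).
W = (2.33)(20.79)(448 − 268) = 8717 J.
Work on gas = −W_by = -8717 J.

W ≈ -8720 J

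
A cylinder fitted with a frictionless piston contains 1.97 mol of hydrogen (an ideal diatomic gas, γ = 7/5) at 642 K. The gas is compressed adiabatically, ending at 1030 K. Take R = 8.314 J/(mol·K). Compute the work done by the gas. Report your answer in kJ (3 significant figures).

Adiabatic ⇒ Q = 0, so W_by = −ΔU = nCᵥ(T₁ − T₂).
Cᵥ = 5R/2 = 20.79 J/(mol·K).
W = (1.97)(20.79)(642 − 1030) = -15887 J.

W ≈ -15.9 kJ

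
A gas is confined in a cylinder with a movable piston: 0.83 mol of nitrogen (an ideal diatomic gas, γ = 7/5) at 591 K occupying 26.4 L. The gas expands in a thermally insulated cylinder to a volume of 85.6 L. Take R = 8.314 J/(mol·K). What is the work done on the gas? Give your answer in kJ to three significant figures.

Adiabatic: TV^(γ−1) = const with γ = 7/5.
T₂ = T₁ (V₁/V₂)^(γ−1) = 591 × (26.4/85.6)^0.4 = 591 × 0.6247 = 369.2 K.
W_by = nCᵥ(T₁ − T₂) = (0.83)(20.79)(591 − 369.2) = 3827 J.
Work on gas = −W_by = -3827 J.

W ≈ -3.83 kJ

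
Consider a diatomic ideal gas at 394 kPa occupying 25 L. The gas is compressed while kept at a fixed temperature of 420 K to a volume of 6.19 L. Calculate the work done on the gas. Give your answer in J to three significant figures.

Isothermal: W = nRT ln(V₂/V₁) = P₁V₁ ln(V₂/V₁).
P₁V₁ = (394 kPa)(25 L) = 9850 J.
W = 9850 × ln(6.19/25) = 9850 × -1.396
W_by_gas = -13750 J; work on gas = −W_by = 13750 J.

W ≈ 13800 J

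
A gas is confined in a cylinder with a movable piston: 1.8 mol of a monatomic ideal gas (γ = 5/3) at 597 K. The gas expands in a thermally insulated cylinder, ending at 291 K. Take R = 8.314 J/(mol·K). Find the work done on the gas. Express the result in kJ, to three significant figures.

Adiabatic ⇒ Q = 0, so W_by = −ΔU = nCᵥ(T₁ − T₂).
Cᵥ = 3R/2 = 12.47 J/(mol·K).
W = (1.8)(12.47)(597 − 291) = 6869 J.
Work on gas = −W_by = -6869 J.

W ≈ -6.87 kJ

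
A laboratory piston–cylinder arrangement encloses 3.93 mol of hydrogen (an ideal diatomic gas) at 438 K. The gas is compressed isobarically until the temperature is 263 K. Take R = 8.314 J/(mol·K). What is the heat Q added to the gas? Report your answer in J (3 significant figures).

Isobaric: W = nRΔT = (3.93)(8.314)(-175) = -5718 J.
ΔU = nCᵥΔT with Cᵥ = 5R/2: ΔU = (3.93)(20.79)(-175) = -14295 J.
Q = ΔU + W = -14295 − 5718 = -20013 J.

Q ≈ -20000 J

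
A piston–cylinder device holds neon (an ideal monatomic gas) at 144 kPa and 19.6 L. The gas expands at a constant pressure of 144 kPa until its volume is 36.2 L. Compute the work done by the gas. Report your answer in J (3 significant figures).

Isobaric: W = P ΔV.
W = (144 kPa)(36.2 − 19.6 L) = (144)(16.6) = 2390 J.

W ≈ 2390 J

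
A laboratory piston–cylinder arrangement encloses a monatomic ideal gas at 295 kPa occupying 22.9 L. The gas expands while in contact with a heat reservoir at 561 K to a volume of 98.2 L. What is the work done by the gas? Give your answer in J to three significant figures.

W ≈ 9840 J

Isothermal: W = nRT ln(V₂/V₁) = P₁V₁ ln(V₂/V₁).
P₁V₁ = (295 kPa)(22.9 L) = 6756 J.
W = 6756 × ln(98.2/22.9) = 6756 × 1.456
W_by_gas = 9835 J.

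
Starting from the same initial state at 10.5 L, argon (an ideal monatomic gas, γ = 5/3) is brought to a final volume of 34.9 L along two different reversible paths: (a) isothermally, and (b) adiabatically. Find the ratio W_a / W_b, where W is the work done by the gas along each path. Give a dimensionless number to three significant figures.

Path (a) isothermal: W = P₁V₁ ln(V₂/V₁) → W_a/(P₁V₁) = 1.201.
Path (b) adiabatic: W = P₁V₁(1 − (V₁/V₂)^(γ−1))/(γ−1) → W_b/(P₁V₁) = 0.8265.
W_a / W_b = 1.201 / 0.8265 = 1.453.

W_a / W_b ≈ 1.45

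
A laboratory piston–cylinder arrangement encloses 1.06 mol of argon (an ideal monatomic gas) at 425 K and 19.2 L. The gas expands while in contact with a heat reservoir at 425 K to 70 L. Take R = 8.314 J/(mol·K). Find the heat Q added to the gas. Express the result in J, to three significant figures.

Q ≈ 4850 J

Isothermal ⇒ ΔU = 0, so Q = W = nRT ln(V₂/V₁).
Q = (1.06)(8.314)(425) ln(70/19.2) = 3745 × 1.294 = 4845 J.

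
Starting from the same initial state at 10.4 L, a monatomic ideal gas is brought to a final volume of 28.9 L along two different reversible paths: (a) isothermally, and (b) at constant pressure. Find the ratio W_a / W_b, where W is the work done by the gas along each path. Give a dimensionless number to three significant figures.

W_a / W_b ≈ 0.575

Path (a) isothermal: W = P₁V₁ ln(V₂/V₁) → W_a/(P₁V₁) = 1.022.
Path (b) isobaric: W = P₁(V₂ − V₁) → W_b/(P₁V₁) = 1.779.
W_a / W_b = 1.022 / 1.779 = 0.5745.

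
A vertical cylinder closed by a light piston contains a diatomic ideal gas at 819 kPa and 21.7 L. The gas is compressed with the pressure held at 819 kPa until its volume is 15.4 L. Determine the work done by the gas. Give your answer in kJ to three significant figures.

W ≈ -5.16 kJ

Isobaric: W = P ΔV.
W = (819 kPa)(15.4 − 21.7 L) = (819)(-6.3) = -5160 J.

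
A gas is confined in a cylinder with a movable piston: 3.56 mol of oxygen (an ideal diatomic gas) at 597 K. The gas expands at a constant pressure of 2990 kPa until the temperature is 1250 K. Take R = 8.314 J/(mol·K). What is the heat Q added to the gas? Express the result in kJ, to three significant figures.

Q ≈ 67.6 kJ

Isobaric: W = nRΔT = (3.56)(8.314)(653) = 19327 J.
ΔU = nCᵥΔT with Cᵥ = 5R/2: ΔU = (3.56)(20.79)(653) = 48318 J.
Q = ΔU + W = 48318 + 19327 = 67646 J.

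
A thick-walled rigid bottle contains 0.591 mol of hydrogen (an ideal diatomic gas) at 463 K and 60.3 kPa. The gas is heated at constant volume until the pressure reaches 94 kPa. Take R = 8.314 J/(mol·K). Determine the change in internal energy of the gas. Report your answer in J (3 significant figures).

Constant volume ⇒ W = 0, so Q = ΔU = nCᵥΔT with Cᵥ = 5R/2 = 20.79 J/(mol·K).
At constant V, T₂/T₁ = P₂/P₁ ⇒ ΔT = T₁(P₂/P₁ − 1) = 463·(94/60.3 − 1) = 258.8 K.
ΔU = (0.591)(20.79)(258.8) = 3179 J.

ΔU ≈ 3180 J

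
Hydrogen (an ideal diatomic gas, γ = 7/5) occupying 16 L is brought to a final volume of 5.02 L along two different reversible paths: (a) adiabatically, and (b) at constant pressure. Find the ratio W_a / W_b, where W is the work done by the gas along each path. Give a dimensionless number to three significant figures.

Path (a) adiabatic: W = P₁V₁(1 − (V₁/V₂)^(γ−1))/(γ−1) → W_a/(P₁V₁) = -1.475.
Path (b) isobaric: W = P₁(V₂ − V₁) → W_b/(P₁V₁) = -0.6863.
W_a / W_b = -1.475 / -0.6863 = 2.149.

W_a / W_b ≈ 2.15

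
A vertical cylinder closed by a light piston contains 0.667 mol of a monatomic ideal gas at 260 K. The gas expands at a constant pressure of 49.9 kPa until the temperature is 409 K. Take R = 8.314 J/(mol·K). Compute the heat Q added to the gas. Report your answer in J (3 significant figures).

Q ≈ 2070 J

Isobaric: W = nRΔT = (0.667)(8.314)(149) = 826.3 J.
ΔU = nCᵥΔT with Cᵥ = 3R/2: ΔU = (0.667)(12.47)(149) = 1239 J.
Q = ΔU + W = 1239 + 826.3 = 2066 J.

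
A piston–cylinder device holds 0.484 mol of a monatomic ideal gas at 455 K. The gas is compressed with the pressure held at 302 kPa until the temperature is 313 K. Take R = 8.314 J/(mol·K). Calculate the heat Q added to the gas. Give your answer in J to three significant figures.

Q ≈ -1430 J

Isobaric: W = nRΔT = (0.484)(8.314)(-142) = -571.4 J.
ΔU = nCᵥΔT with Cᵥ = 3R/2: ΔU = (0.484)(12.47)(-142) = -857.1 J.
Q = ΔU + W = -857.1 − 571.4 = -1429 J.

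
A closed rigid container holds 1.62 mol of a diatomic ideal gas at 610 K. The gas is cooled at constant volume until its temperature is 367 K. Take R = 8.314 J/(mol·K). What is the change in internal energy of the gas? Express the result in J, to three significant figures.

ΔU ≈ -8180 J

Constant volume ⇒ W = 0, so Q = ΔU = nCᵥΔT with Cᵥ = 5R/2 = 20.79 J/(mol·K).
ΔU = (1.62)(20.79)(367 − 610) = -8182 J.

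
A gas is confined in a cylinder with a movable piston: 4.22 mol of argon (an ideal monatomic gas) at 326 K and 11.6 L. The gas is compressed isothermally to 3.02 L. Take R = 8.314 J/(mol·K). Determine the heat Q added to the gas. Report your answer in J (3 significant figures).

Q ≈ -15400 J

Isothermal ⇒ ΔU = 0, so Q = W = nRT ln(V₂/V₁).
Q = (4.22)(8.314)(326) ln(3.02/11.6) = 11438 × -1.346 = -15392 J.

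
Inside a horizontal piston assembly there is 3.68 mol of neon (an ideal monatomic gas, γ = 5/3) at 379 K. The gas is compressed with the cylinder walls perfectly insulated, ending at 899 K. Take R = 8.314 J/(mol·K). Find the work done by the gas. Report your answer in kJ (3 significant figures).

W ≈ -23.9 kJ

Adiabatic ⇒ Q = 0, so W_by = −ΔU = nCᵥ(T₁ − T₂).
Cᵥ = 3R/2 = 12.47 J/(mol·K).
W = (3.68)(12.47)(379 − 899) = -23865 J.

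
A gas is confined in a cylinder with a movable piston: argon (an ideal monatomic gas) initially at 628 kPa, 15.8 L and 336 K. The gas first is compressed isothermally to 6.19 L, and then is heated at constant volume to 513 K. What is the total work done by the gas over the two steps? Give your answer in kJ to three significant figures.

W_total ≈ -9.30 kJ

Step 1 (isothermal): W = P₁V₁ ln(V₂/V₁) = (9922) ln(6.19/15.8) = -9298 J.
Step 2 (isochoric): W = 0 (constant volume).
W_total = -9298 + 0 = -9298 J.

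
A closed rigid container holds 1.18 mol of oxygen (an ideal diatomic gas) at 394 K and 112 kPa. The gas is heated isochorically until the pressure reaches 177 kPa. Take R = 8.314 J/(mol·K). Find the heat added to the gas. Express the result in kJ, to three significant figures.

Q ≈ 5.61 kJ

Constant volume ⇒ W = 0, so Q = ΔU = nCᵥΔT with Cᵥ = 5R/2 = 20.79 J/(mol·K).
At constant V, T₂/T₁ = P₂/P₁ ⇒ ΔT = T₁(P₂/P₁ − 1) = 394·(177/112 − 1) = 228.7 K.
ΔU = (1.18)(20.79)(228.7) = 5608 J.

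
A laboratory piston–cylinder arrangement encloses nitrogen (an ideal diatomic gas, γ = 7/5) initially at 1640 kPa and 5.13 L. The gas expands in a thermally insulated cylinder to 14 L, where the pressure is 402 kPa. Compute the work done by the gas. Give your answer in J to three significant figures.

W ≈ 6960 J

Adiabatic: W = (P₁V₁ − P₂V₂)/(γ − 1) with γ = 7/5.
P₁V₁ = 8413 J, P₂V₂ = 5628 J.
W = (8413 − 5628) / 0.4 = 6963 J.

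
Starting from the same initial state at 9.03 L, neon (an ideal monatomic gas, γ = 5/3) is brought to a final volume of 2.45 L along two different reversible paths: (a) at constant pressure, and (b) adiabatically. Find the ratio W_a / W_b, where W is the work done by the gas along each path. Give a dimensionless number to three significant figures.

W_a / W_b ≈ 0.350

Path (a) isobaric: W = P₁(V₂ − V₁) → W_a/(P₁V₁) = -0.7287.
Path (b) adiabatic: W = P₁V₁(1 − (V₁/V₂)^(γ−1))/(γ−1) → W_b/(P₁V₁) = -2.079.
W_a / W_b = -0.7287 / -2.079 = 0.3505.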